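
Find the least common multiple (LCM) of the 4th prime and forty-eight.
Convert the 4th prime (prime index) → 7 (decimal)
Convert forty-eight (English words) → 48 (decimal)
Compute lcm(7, 48) = 336
336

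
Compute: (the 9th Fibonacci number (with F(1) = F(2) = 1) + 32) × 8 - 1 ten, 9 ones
Convert the 9th Fibonacci number (with F(1) = F(2) = 1) (Fibonacci index) → 1, 1, 2, 3, 5, 8, 13, 21, 34 → 34 (decimal)
Convert 1 ten, 9 ones (place-value notation) → 1×10 + 9 = 19 (decimal)
Expression in decimal: (34 + 32) × 8 - 19
Parentheses first: 34 + 32 = 66
Multiply: 66 × 8 = 528
Subtract: 528 - 19 = 509
509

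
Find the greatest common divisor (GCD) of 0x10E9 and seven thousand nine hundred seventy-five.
Convert 0x10E9 (hexadecimal) → 1×4096 + 14×16 + 9 = 4329 (decimal)
Convert seven thousand nine hundred seventy-five (English words) → 7×1000 + 9×100 + 75 = 7975 (decimal)
Compute gcd(4329, 7975) = 1
1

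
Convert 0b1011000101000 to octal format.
Convert 0b1011000101000 (binary) → 4096 + 1024 + 512 + 32 + 8 = 5672 (decimal)
Convert 5672 (decimal) → 5672 = 1×4096 + 3×512 + 5×8 → 0o13050 (octal)
0o13050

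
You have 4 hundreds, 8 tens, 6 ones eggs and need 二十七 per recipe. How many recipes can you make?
Convert 4 hundreds, 8 tens, 6 ones (place-value notation) → 4×100 + 8×10 + 6 = 486 (decimal)
Convert 二十七 (Chinese numeral) → 2×10 + 7 = 27 (decimal)
Compute 486 ÷ 27 = 18
18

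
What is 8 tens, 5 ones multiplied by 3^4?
Convert 8 tens, 5 ones (place-value notation) → 8×10 + 5 = 85 (decimal)
Convert 3^4 (power) → 81 (decimal)
Compute 85 × 81 = 6885
6885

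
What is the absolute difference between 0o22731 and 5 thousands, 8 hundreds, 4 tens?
Convert 0o22731 (octal) → 2×4096 + 2×512 + 7×64 + 3×8 + 1 = 9689 (decimal)
Convert 5 thousands, 8 hundreds, 4 tens (place-value notation) → 5×1000 + 8×100 + 4×10 = 5840 (decimal)
Compute |9689 - 5840| = 3849
3849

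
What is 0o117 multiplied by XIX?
Convert 0o117 (octal) → 1×64 + 1×8 + 7 = 79 (decimal)
Convert XIX (Roman numeral) → 10 + 9 = 19 (decimal)
Compute 79 × 19 = 1501
1501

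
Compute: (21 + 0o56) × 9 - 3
Convert 0o56 (octal) → 5×8 + 6 = 46 (decimal)
Expression in decimal: (21 + 46) × 9 - 3
Parentheses first: 21 + 46 = 67
Multiply: 67 × 9 = 603
Subtract: 603 - 3 = 600
600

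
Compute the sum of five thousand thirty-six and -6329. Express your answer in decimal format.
Convert five thousand thirty-six (English words) → 5×1000 + 36 = 5036 (decimal)
Compute 5036 + -6329 = -1293
-1293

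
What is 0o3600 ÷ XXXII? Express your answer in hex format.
Convert 0o3600 (octal) → 3×512 + 6×64 = 1920 (decimal)
Convert XXXII (Roman numeral) → 10 + 10 + 10 + 1 + 1 = 32 (decimal)
Compute 1920 ÷ 32 = 60
Convert 60 (decimal) → 60 = 3×16 + 12 → 0x3C (hexadecimal)
0x3C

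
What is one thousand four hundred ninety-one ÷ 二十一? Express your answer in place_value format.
Convert one thousand four hundred ninety-one (English words) → 1×1000 + 4×100 + 91 = 1491 (decimal)
Convert 二十一 (Chinese numeral) → 2×10 + 1 = 21 (decimal)
Compute 1491 ÷ 21 = 71
Convert 71 (decimal) → 71 = 7×10 + 1 → 7 tens, 1 one (place-value notation)
7 tens, 1 one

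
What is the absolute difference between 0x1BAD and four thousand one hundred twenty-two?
Convert 0x1BAD (hexadecimal) → 1×4096 + 11×256 + 10×16 + 13 = 7085 (decimal)
Convert four thousand one hundred twenty-two (English words) → 4×1000 + 1×100 + 22 = 4122 (decimal)
Compute |7085 - 4122| = 2963
2963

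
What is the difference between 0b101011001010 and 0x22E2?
Convert 0b101011001010 (binary) → 2048 + 512 + 128 + 64 + 8 + 2 = 2762 (decimal)
Convert 0x22E2 (hexadecimal) → 2×4096 + 2×256 + 14×16 + 2 = 8930 (decimal)
Difference: |2762 - 8930| = 6168
6168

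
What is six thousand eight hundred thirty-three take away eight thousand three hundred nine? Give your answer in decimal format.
Convert six thousand eight hundred thirty-three (English words) → 6×1000 + 8×100 + 33 = 6833 (decimal)
Convert eight thousand three hundred nine (English words) → 8×1000 + 3×100 + 9 = 8309 (decimal)
Compute 6833 - 8309 = -1476
-1476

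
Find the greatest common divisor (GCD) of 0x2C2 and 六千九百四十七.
Convert 0x2C2 (hexadecimal) → 2×256 + 12×16 + 2 = 706 (decimal)
Convert 六千九百四十七 (Chinese numeral) → 6×1000 + 9×100 + 4×10 + 7 = 6947 (decimal)
Compute gcd(706, 6947) = 1
1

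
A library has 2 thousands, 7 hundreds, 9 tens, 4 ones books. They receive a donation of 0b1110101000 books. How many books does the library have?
Convert 2 thousands, 7 hundreds, 9 tens, 4 ones (place-value notation) → 2×1000 + 7×100 + 9×10 + 4 = 2794 (decimal)
Convert 0b1110101000 (binary) → 512 + 256 + 128 + 32 + 8 = 936 (decimal)
Compute 2794 + 936 = 3730
3730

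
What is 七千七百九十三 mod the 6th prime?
Convert 七千七百九十三 (Chinese numeral) → 7×1000 + 7×100 + 9×10 + 3 = 7793 (decimal)
Convert the 6th prime (prime index) → 13 (decimal)
Compute 7793 mod 13 = 6
6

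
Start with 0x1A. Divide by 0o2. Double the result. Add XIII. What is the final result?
Convert 0x1A (hexadecimal) → 1×16 + 10 = 26 (decimal)
Start: 26
Convert 0o2 (octal) → 2 (decimal)
26 ÷ 2 = 13
13 × 2 = 26
Convert XIII (Roman numeral) → 10 + 1 + 1 + 1 = 13 (decimal)
26 + 13 = 39
39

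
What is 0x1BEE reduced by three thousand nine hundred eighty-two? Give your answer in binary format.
Convert 0x1BEE (hexadecimal) → 1×4096 + 11×256 + 14×16 + 14 = 7150 (decimal)
Convert three thousand nine hundred eighty-two (English words) → 3×1000 + 9×100 + 82 = 3982 (decimal)
Compute 7150 - 3982 = 3168
Convert 3168 (decimal) → 3168 = 2048 + 1024 + 64 + 32 → 0b110001100000 (binary)
0b110001100000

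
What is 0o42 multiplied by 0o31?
Convert 0o42 (octal) → 4×8 + 2 = 34 (decimal)
Convert 0o31 (octal) → 3×8 + 1 = 25 (decimal)
Compute 34 × 25 = 850
850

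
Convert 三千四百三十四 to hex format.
Convert 三千四百三十四 (Chinese numeral) → 3×1000 + 4×100 + 3×10 + 4 = 3434 (decimal)
Convert 3434 (decimal) → 3434 = 13×256 + 6×16 + 10 → 0xD6A (hexadecimal)
0xD6A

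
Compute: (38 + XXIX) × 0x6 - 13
Convert XXIX (Roman numeral) → 10 + 10 + 9 = 29 (decimal)
Convert 0x6 (hexadecimal) → 6 (decimal)
Expression in decimal: (38 + 29) × 6 - 13
Parentheses first: 38 + 29 = 67
Multiply: 67 × 6 = 402
Subtract: 402 - 13 = 389
389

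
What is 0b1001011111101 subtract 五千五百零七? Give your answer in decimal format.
Convert 0b1001011111101 (binary) → 4096 + 512 + 128 + 64 + 32 + 16 + 8 + 4 + 1 = 4861 (decimal)
Convert 五千五百零七 (Chinese numeral) → 5×1000 + 5×100 + 7 = 5507 (decimal)
Compute 4861 - 5507 = -646
-646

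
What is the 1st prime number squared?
The 1st prime number = 2
Compute 2² = 2 × 2 = 4
4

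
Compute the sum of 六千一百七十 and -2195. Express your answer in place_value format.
Convert 六千一百七十 (Chinese numeral) → 6×1000 + 1×100 + 7×10 = 6170 (decimal)
Compute 6170 + -2195 = 3975
Convert 3975 (decimal) → 3975 = 3×1000 + 9×100 + 7×10 + 5 → 3 thousands, 9 hundreds, 7 tens, 5 ones (place-value notation)
3 thousands, 9 hundreds, 7 tens, 5 ones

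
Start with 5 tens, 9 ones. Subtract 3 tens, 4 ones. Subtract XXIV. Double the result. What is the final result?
Convert 5 tens, 9 ones (place-value notation) → 5×10 + 9 = 59 (decimal)
Start: 59
Convert 3 tens, 4 ones (place-value notation) → 3×10 + 4 = 34 (decimal)
59 - 34 = 25
Convert XXIV (Roman numeral) → 10 + 10 + 4 = 24 (decimal)
25 - 24 = 1
1 × 2 = 2
2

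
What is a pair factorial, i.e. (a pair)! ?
Convert a pair (colloquial) → 2 (decimal)
Compute 2! = 2
2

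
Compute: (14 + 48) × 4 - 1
Parentheses first: 14 + 48 = 62
Multiply: 62 × 4 = 248
Subtract: 248 - 1 = 247
247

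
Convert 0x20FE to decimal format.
Convert 0x20FE (hexadecimal) → 2×4096 + 15×16 + 14 = 8446 (decimal)
8446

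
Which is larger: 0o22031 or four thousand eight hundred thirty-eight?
Convert 0o22031 (octal) → 2×4096 + 2×512 + 3×8 + 1 = 9241 (decimal)
Convert four thousand eight hundred thirty-eight (English words) → 4×1000 + 8×100 + 38 = 4838 (decimal)
Compare 9241 vs 4838: larger = 9241
9241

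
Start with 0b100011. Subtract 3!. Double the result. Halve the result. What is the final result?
Convert 0b100011 (binary) → 32 + 2 + 1 = 35 (decimal)
Start: 35
Convert 3! (factorial) → 6 (decimal)
35 - 6 = 29
29 × 2 = 58
58 ÷ 2 = 29
29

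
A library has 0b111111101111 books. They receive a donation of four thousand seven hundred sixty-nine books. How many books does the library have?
Convert 0b111111101111 (binary) → 2048 + 1024 + 512 + 256 + 128 + 64 + 32 + 8 + 4 + 2 + 1 = 4079 (decimal)
Convert four thousand seven hundred sixty-nine (English words) → 4×1000 + 7×100 + 69 = 4769 (decimal)
Compute 4079 + 4769 = 8848
8848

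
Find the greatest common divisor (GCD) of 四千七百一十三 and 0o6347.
Convert 四千七百一十三 (Chinese numeral) → 4×1000 + 7×100 + 1×10 + 3 = 4713 (decimal)
Convert 0o6347 (octal) → 6×512 + 3×64 + 4×8 + 7 = 3303 (decimal)
Compute gcd(4713, 3303) = 3
3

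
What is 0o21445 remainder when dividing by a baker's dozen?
Convert 0o21445 (octal) → 2×4096 + 1×512 + 4×64 + 4×8 + 5 = 8997 (decimal)
Convert a baker's dozen (colloquial) → 13 (decimal)
Compute 8997 mod 13 = 1
1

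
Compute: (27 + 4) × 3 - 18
Parentheses first: 27 + 4 = 31
Multiply: 31 × 3 = 93
Subtract: 93 - 18 = 75
75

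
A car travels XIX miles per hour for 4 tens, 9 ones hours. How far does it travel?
Convert XIX (Roman numeral) → 10 + 9 = 19 (decimal)
Convert 4 tens, 9 ones (place-value notation) → 4×10 + 9 = 49 (decimal)
Compute 19 × 49 = 931
931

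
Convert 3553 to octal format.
Convert 3553 (decimal) → 3553 = 6×512 + 7×64 + 4×8 + 1 → 0o6741 (octal)
0o6741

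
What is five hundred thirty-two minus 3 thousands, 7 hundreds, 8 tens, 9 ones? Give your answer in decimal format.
Convert five hundred thirty-two (English words) → 5×100 + 32 = 532 (decimal)
Convert 3 thousands, 7 hundreds, 8 tens, 9 ones (place-value notation) → 3×1000 + 7×100 + 8×10 + 9 = 3789 (decimal)
Compute 532 - 3789 = -3257
-3257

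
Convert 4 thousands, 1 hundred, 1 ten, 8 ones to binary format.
Convert 4 thousands, 1 hundred, 1 ten, 8 ones (place-value notation) → 4×1000 + 1×100 + 1×10 + 8 = 4118 (decimal)
Convert 4118 (decimal) → 4118 = 4096 + 16 + 4 + 2 → 0b1000000010110 (binary)
0b1000000010110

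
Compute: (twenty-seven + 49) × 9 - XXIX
Convert twenty-seven (English words) → 27 (decimal)
Convert XXIX (Roman numeral) → 10 + 10 + 9 = 29 (decimal)
Expression in decimal: (27 + 49) × 9 - 29
Parentheses first: 27 + 49 = 76
Multiply: 76 × 9 = 684
Subtract: 684 - 29 = 655
655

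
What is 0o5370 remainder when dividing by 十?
Convert 0o5370 (octal) → 5×512 + 3×64 + 7×8 = 2808 (decimal)
Convert 十 (Chinese numeral) → 1×10 = 10 (decimal)
Compute 2808 mod 10 = 8
8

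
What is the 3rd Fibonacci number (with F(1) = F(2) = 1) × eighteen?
Convert the 3rd Fibonacci number (with F(1) = F(2) = 1) (Fibonacci index) → 1, 1, 2 → 2 (decimal)
Convert eighteen (English words) → 18 (decimal)
Compute 2 × 18 = 36
36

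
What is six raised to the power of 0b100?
Convert six (English words) → 6 (decimal)
Convert 0b100 (binary) → 4 (decimal)
Compute 6 ^ 4 = 1296
1296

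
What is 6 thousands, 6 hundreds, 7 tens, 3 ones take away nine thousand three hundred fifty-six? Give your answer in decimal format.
Convert 6 thousands, 6 hundreds, 7 tens, 3 ones (place-value notation) → 6×1000 + 6×100 + 7×10 + 3 = 6673 (decimal)
Convert nine thousand three hundred fifty-six (English words) → 9×1000 + 3×100 + 56 = 9356 (decimal)
Compute 6673 - 9356 = -2683
-2683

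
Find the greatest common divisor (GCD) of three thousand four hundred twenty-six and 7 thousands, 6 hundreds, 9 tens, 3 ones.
Convert three thousand four hundred twenty-six (English words) → 3×1000 + 4×100 + 26 = 3426 (decimal)
Convert 7 thousands, 6 hundreds, 9 tens, 3 ones (place-value notation) → 7×1000 + 6×100 + 9×10 + 3 = 7693 (decimal)
Compute gcd(3426, 7693) = 1
1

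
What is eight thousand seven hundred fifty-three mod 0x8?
Convert eight thousand seven hundred fifty-three (English words) → 8×1000 + 7×100 + 53 = 8753 (decimal)
Convert 0x8 (hexadecimal) → 8 (decimal)
Compute 8753 mod 8 = 1
1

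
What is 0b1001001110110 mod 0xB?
Convert 0b1001001110110 (binary) → 4096 + 512 + 64 + 32 + 16 + 4 + 2 = 4726 (decimal)
Convert 0xB (hexadecimal) → 11 (decimal)
Compute 4726 mod 11 = 7
7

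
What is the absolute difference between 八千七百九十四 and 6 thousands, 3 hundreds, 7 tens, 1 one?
Convert 八千七百九十四 (Chinese numeral) → 8×1000 + 7×100 + 9×10 + 4 = 8794 (decimal)
Convert 6 thousands, 3 hundreds, 7 tens, 1 one (place-value notation) → 6×1000 + 3×100 + 7×10 + 1 = 6371 (decimal)
Compute |8794 - 6371| = 2423
2423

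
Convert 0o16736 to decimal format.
Convert 0o16736 (octal) → 1×4096 + 6×512 + 7×64 + 3×8 + 6 = 7646 (decimal)
7646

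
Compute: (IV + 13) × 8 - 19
Convert IV (Roman numeral) → 4 (decimal)
Expression in decimal: (4 + 13) × 8 - 19
Parentheses first: 4 + 13 = 17
Multiply: 17 × 8 = 136
Subtract: 136 - 19 = 117
117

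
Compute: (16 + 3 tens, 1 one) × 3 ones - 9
Convert 3 tens, 1 one (place-value notation) → 3×10 + 1 = 31 (decimal)
Convert 3 ones (place-value notation) → 3 (decimal)
Expression in decimal: (16 + 31) × 3 - 9
Parentheses first: 16 + 31 = 47
Multiply: 47 × 3 = 141
Subtract: 141 - 9 = 132
132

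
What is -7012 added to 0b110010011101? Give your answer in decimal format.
Convert 0b110010011101 (binary) → 2048 + 1024 + 128 + 16 + 8 + 4 + 1 = 3229 (decimal)
Compute -7012 + 3229 = -3783
-3783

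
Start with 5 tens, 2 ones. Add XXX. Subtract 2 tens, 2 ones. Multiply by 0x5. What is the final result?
Convert 5 tens, 2 ones (place-value notation) → 5×10 + 2 = 52 (decimal)
Start: 52
Convert XXX (Roman numeral) → 10 + 10 + 10 = 30 (decimal)
52 + 30 = 82
Convert 2 tens, 2 ones (place-value notation) → 2×10 + 2 = 22 (decimal)
82 - 22 = 60
Convert 0x5 (hexadecimal) → 5 (decimal)
60 × 5 = 300
300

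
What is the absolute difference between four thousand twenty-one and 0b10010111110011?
Convert four thousand twenty-one (English words) → 4×1000 + 21 = 4021 (decimal)
Convert 0b10010111110011 (binary) → 8192 + 1024 + 256 + 128 + 64 + 32 + 16 + 2 + 1 = 9715 (decimal)
Compute |4021 - 9715| = 5694
5694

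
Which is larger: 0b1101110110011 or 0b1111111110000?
Convert 0b1101110110011 (binary) → 4096 + 2048 + 512 + 256 + 128 + 32 + 16 + 2 + 1 = 7091 (decimal)
Convert 0b1111111110000 (binary) → 4096 + 2048 + 1024 + 512 + 256 + 128 + 64 + 32 + 16 = 8176 (decimal)
Compare 7091 vs 8176: larger = 8176
8176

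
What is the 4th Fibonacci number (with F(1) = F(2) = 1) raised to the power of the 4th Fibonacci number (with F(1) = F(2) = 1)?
Convert the 4th Fibonacci number (with F(1) = F(2) = 1) (Fibonacci index) → 1, 1, 2, 3 → 3 (decimal)
Convert the 4th Fibonacci number (with F(1) = F(2) = 1) (Fibonacci index) → 1, 1, 2, 3 → 3 (decimal)
Compute 3 ^ 3 = 27
27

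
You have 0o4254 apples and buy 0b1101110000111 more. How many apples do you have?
Convert 0o4254 (octal) → 4×512 + 2×64 + 5×8 + 4 = 2220 (decimal)
Convert 0b1101110000111 (binary) → 4096 + 2048 + 512 + 256 + 128 + 4 + 2 + 1 = 7047 (decimal)
Compute 2220 + 7047 = 9267
9267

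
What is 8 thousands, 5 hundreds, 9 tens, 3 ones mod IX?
Convert 8 thousands, 5 hundreds, 9 tens, 3 ones (place-value notation) → 8×1000 + 5×100 + 9×10 + 3 = 8593 (decimal)
Convert IX (Roman numeral) → 9 (decimal)
Compute 8593 mod 9 = 7
7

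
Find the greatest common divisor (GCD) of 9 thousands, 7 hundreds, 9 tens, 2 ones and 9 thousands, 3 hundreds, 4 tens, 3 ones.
Convert 9 thousands, 7 hundreds, 9 tens, 2 ones (place-value notation) → 9×1000 + 7×100 + 9×10 + 2 = 9792 (decimal)
Convert 9 thousands, 3 hundreds, 4 tens, 3 ones (place-value notation) → 9×1000 + 3×100 + 4×10 + 3 = 9343 (decimal)
Compute gcd(9792, 9343) = 1
1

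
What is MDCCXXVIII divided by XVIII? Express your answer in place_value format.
Convert MDCCXXVIII (Roman numeral) → 1000 + 500 + 100 + 100 + 10 + 10 + 5 + 1 + 1 + 1 = 1728 (decimal)
Convert XVIII (Roman numeral) → 10 + 5 + 1 + 1 + 1 = 18 (decimal)
Compute 1728 ÷ 18 = 96
Convert 96 (decimal) → 96 = 9×10 + 6 → 9 tens, 6 ones (place-value notation)
9 tens, 6 ones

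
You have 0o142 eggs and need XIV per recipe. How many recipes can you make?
Convert 0o142 (octal) → 1×64 + 4×8 + 2 = 98 (decimal)
Convert XIV (Roman numeral) → 10 + 4 = 14 (decimal)
Compute 98 ÷ 14 = 7
7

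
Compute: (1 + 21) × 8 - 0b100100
Convert 0b100100 (binary) → 32 + 4 = 36 (decimal)
Expression in decimal: (1 + 21) × 8 - 36
Parentheses first: 1 + 21 = 22
Multiply: 22 × 8 = 176
Subtract: 176 - 36 = 140
140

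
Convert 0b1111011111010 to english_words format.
Convert 0b1111011111010 (binary) → 4096 + 2048 + 1024 + 512 + 128 + 64 + 32 + 16 + 8 + 2 = 7930 (decimal)
Convert 7930 (decimal) → 7930 = 7×1000 + 9×100 + 30 → seven thousand nine hundred thirty (English words)
seven thousand nine hundred thirty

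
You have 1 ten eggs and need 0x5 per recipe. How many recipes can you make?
Convert 1 ten (place-value notation) → 1×10 = 10 (decimal)
Convert 0x5 (hexadecimal) → 5 (decimal)
Compute 10 ÷ 5 = 2
2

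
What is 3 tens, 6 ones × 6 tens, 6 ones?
Convert 3 tens, 6 ones (place-value notation) → 3×10 + 6 = 36 (decimal)
Convert 6 tens, 6 ones (place-value notation) → 6×10 + 6 = 66 (decimal)
Compute 36 × 66 = 2376
2376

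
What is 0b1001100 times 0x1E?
Convert 0b1001100 (binary) → 64 + 8 + 4 = 76 (decimal)
Convert 0x1E (hexadecimal) → 1×16 + 14 = 30 (decimal)
Compute 76 × 30 = 2280
2280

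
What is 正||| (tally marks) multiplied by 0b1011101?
Convert 正||| (tally marks) → 5 + 3 = 8 (decimal)
Convert 0b1011101 (binary) → 64 + 16 + 8 + 4 + 1 = 93 (decimal)
Compute 8 × 93 = 744
744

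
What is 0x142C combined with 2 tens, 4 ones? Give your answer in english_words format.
Convert 0x142C (hexadecimal) → 1×4096 + 4×256 + 2×16 + 12 = 5164 (decimal)
Convert 2 tens, 4 ones (place-value notation) → 2×10 + 4 = 24 (decimal)
Compute 5164 + 24 = 5188
Convert 5188 (decimal) → 5188 = 5×1000 + 1×100 + 88 → five thousand one hundred eighty-eight (English words)
five thousand one hundred eighty-eight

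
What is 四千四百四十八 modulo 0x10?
Convert 四千四百四十八 (Chinese numeral) → 4×1000 + 4×100 + 4×10 + 8 = 4448 (decimal)
Convert 0x10 (hexadecimal) → 1×16 = 16 (decimal)
Compute 4448 mod 16 = 0
0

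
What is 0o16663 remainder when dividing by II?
Convert 0o16663 (octal) → 1×4096 + 6×512 + 6×64 + 6×8 + 3 = 7603 (decimal)
Convert II (Roman numeral) → 1 + 1 = 2 (decimal)
Compute 7603 mod 2 = 1
1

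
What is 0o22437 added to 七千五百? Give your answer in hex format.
Convert 0o22437 (octal) → 2×4096 + 2×512 + 4×64 + 3×8 + 7 = 9503 (decimal)
Convert 七千五百 (Chinese numeral) → 7×1000 + 5×100 = 7500 (decimal)
Compute 9503 + 7500 = 17003
Convert 17003 (decimal) → 17003 = 4×4096 + 2×256 + 6×16 + 11 → 0x426B (hexadecimal)
0x426B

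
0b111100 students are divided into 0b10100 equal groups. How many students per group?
Convert 0b111100 (binary) → 32 + 16 + 8 + 4 = 60 (decimal)
Convert 0b10100 (binary) → 16 + 4 = 20 (decimal)
Compute 60 ÷ 20 = 3
3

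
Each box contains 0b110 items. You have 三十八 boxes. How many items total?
Convert 0b110 (binary) → 4 + 2 = 6 (decimal)
Convert 三十八 (Chinese numeral) → 3×10 + 8 = 38 (decimal)
Compute 6 × 38 = 228
228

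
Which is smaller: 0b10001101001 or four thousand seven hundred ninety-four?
Convert 0b10001101001 (binary) → 1024 + 64 + 32 + 8 + 1 = 1129 (decimal)
Convert four thousand seven hundred ninety-four (English words) → 4×1000 + 7×100 + 94 = 4794 (decimal)
Compare 1129 vs 4794: smaller = 1129
1129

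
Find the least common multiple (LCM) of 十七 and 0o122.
Convert 十七 (Chinese numeral) → 1×10 + 7 = 17 (decimal)
Convert 0o122 (octal) → 1×64 + 2×8 + 2 = 82 (decimal)
Compute lcm(17, 82) = 1394
1394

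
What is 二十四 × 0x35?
Convert 二十四 (Chinese numeral) → 2×10 + 4 = 24 (decimal)
Convert 0x35 (hexadecimal) → 3×16 + 5 = 53 (decimal)
Compute 24 × 53 = 1272
1272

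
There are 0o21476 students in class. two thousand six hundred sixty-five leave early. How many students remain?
Convert 0o21476 (octal) → 2×4096 + 1×512 + 4×64 + 7×8 + 6 = 9022 (decimal)
Convert two thousand six hundred sixty-five (English words) → 2×1000 + 6×100 + 65 = 2665 (decimal)
Compute 9022 - 2665 = 6357
6357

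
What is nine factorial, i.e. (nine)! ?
Convert nine (English words) → 9 (decimal)
Compute 9! = 362880
362880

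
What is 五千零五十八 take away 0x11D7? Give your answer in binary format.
Convert 五千零五十八 (Chinese numeral) → 5×1000 + 5×10 + 8 = 5058 (decimal)
Convert 0x11D7 (hexadecimal) → 1×4096 + 1×256 + 13×16 + 7 = 4567 (decimal)
Compute 5058 - 4567 = 491
Convert 491 (decimal) → 491 = 256 + 128 + 64 + 32 + 8 + 2 + 1 → 0b111101011 (binary)
0b111101011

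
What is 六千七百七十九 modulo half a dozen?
Convert 六千七百七十九 (Chinese numeral) → 6×1000 + 7×100 + 7×10 + 9 = 6779 (decimal)
Convert half a dozen (colloquial) → 6 (decimal)
Compute 6779 mod 6 = 5
5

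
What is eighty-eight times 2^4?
Convert eighty-eight (English words) → 88 (decimal)
Convert 2^4 (power) → 16 (decimal)
Compute 88 × 16 = 1408
1408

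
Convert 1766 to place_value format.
Convert 1766 (decimal) → 1766 = 1×1000 + 7×100 + 6×10 + 6 → 1 thousand, 7 hundreds, 6 tens, 6 ones (place-value notation)
1 thousand, 7 hundreds, 6 tens, 6 ones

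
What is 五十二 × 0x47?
Convert 五十二 (Chinese numeral) → 5×10 + 2 = 52 (decimal)
Convert 0x47 (hexadecimal) → 4×16 + 7 = 71 (decimal)
Compute 52 × 71 = 3692
3692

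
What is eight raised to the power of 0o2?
Convert eight (English words) → 8 (decimal)
Convert 0o2 (octal) → 2 (decimal)
Compute 8 ^ 2 = 64
64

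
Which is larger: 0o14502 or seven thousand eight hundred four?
Convert 0o14502 (octal) → 1×4096 + 4×512 + 5×64 + 2 = 6466 (decimal)
Convert seven thousand eight hundred four (English words) → 7×1000 + 8×100 + 4 = 7804 (decimal)
Compare 6466 vs 7804: larger = 7804
7804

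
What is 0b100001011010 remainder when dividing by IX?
Convert 0b100001011010 (binary) → 2048 + 64 + 16 + 8 + 2 = 2138 (decimal)
Convert IX (Roman numeral) → 9 (decimal)
Compute 2138 mod 9 = 5
5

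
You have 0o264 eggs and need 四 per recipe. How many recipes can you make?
Convert 0o264 (octal) → 2×64 + 6×8 + 4 = 180 (decimal)
Convert 四 (Chinese numeral) → 4 (decimal)
Compute 180 ÷ 4 = 45
45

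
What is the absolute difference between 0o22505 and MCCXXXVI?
Convert 0o22505 (octal) → 2×4096 + 2×512 + 5×64 + 5 = 9541 (decimal)
Convert MCCXXXVI (Roman numeral) → 1000 + 100 + 100 + 10 + 10 + 10 + 5 + 1 = 1236 (decimal)
Compute |9541 - 1236| = 8305
8305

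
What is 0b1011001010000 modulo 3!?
Convert 0b1011001010000 (binary) → 4096 + 1024 + 512 + 64 + 16 = 5712 (decimal)
Convert 3! (factorial) → 6 (decimal)
Compute 5712 mod 6 = 0
0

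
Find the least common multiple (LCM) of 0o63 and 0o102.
Convert 0o63 (octal) → 6×8 + 3 = 51 (decimal)
Convert 0o102 (octal) → 1×64 + 2 = 66 (decimal)
Compute lcm(51, 66) = 1122
1122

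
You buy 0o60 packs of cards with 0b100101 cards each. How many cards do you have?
Convert 0b100101 (binary) → 32 + 4 + 1 = 37 (decimal)
Convert 0o60 (octal) → 6×8 = 48 (decimal)
Compute 37 × 48 = 1776
1776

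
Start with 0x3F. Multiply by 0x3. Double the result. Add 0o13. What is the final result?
Convert 0x3F (hexadecimal) → 3×16 + 15 = 63 (decimal)
Start: 63
Convert 0x3 (hexadecimal) → 3 (decimal)
63 × 3 = 189
189 × 2 = 378
Convert 0o13 (octal) → 1×8 + 3 = 11 (decimal)
378 + 11 = 389
389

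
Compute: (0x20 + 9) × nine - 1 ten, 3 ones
Convert 0x20 (hexadecimal) → 2×16 = 32 (decimal)
Convert nine (English words) → 9 (decimal)
Convert 1 ten, 3 ones (place-value notation) → 1×10 + 3 = 13 (decimal)
Expression in decimal: (32 + 9) × 9 - 13
Parentheses first: 32 + 9 = 41
Multiply: 41 × 9 = 369
Subtract: 369 - 13 = 356
356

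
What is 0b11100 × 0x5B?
Convert 0b11100 (binary) → 16 + 8 + 4 = 28 (decimal)
Convert 0x5B (hexadecimal) → 5×16 + 11 = 91 (decimal)
Compute 28 × 91 = 2548
2548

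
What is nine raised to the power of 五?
Convert nine (English words) → 9 (decimal)
Convert 五 (Chinese numeral) → 5 (decimal)
Compute 9 ^ 5 = 59049
59049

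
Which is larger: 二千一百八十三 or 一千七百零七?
Convert 二千一百八十三 (Chinese numeral) → 2×1000 + 1×100 + 8×10 + 3 = 2183 (decimal)
Convert 一千七百零七 (Chinese numeral) → 1×1000 + 7×100 + 7 = 1707 (decimal)
Compare 2183 vs 1707: larger = 2183
2183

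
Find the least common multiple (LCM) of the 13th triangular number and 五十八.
Convert the 13th triangular number (triangular index) → 13×14/2 = 91 (decimal)
Convert 五十八 (Chinese numeral) → 5×10 + 8 = 58 (decimal)
Compute lcm(91, 58) = 5278
5278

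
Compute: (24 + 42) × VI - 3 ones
Convert VI (Roman numeral) → 5 + 1 = 6 (decimal)
Convert 3 ones (place-value notation) → 3 (decimal)
Expression in decimal: (24 + 42) × 6 - 3
Parentheses first: 24 + 42 = 66
Multiply: 66 × 6 = 396
Subtract: 396 - 3 = 393
393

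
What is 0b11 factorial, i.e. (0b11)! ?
Convert 0b11 (binary) → 2 + 1 = 3 (decimal)
Compute 3! = 6
6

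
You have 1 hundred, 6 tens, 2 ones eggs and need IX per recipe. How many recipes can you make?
Convert 1 hundred, 6 tens, 2 ones (place-value notation) → 1×100 + 6×10 + 2 = 162 (decimal)
Convert IX (Roman numeral) → 9 (decimal)
Compute 162 ÷ 9 = 18
18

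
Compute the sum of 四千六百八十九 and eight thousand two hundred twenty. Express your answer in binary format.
Convert 四千六百八十九 (Chinese numeral) → 4×1000 + 6×100 + 8×10 + 9 = 4689 (decimal)
Convert eight thousand two hundred twenty (English words) → 8×1000 + 2×100 + 20 = 8220 (decimal)
Compute 4689 + 8220 = 12909
Convert 12909 (decimal) → 12909 = 8192 + 4096 + 512 + 64 + 32 + 8 + 4 + 1 → 0b11001001101101 (binary)
0b11001001101101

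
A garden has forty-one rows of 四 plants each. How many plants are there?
Convert 四 (Chinese numeral) → 4 (decimal)
Convert forty-one (English words) → 41 (decimal)
Compute 4 × 41 = 164
164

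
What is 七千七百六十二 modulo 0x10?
Convert 七千七百六十二 (Chinese numeral) → 7×1000 + 7×100 + 6×10 + 2 = 7762 (decimal)
Convert 0x10 (hexadecimal) → 1×16 = 16 (decimal)
Compute 7762 mod 16 = 2
2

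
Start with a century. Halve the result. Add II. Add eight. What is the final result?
Convert a century (colloquial) → 100 (decimal)
Start: 100
100 ÷ 2 = 50
Convert II (Roman numeral) → 1 + 1 = 2 (decimal)
50 + 2 = 52
Convert eight (English words) → 8 (decimal)
52 + 8 = 60
60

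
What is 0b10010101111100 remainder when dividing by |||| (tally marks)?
Convert 0b10010101111100 (binary) → 8192 + 1024 + 256 + 64 + 32 + 16 + 8 + 4 = 9596 (decimal)
Convert |||| (tally marks) → 4 (decimal)
Compute 9596 mod 4 = 0
0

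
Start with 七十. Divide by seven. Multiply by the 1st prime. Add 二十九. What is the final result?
Convert 七十 (Chinese numeral) → 7×10 = 70 (decimal)
Start: 70
Convert seven (English words) → 7 (decimal)
70 ÷ 7 = 10
Convert the 1st prime (prime index) → 2 (decimal)
10 × 2 = 20
Convert 二十九 (Chinese numeral) → 2×10 + 9 = 29 (decimal)
20 + 29 = 49
49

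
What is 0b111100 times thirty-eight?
Convert 0b111100 (binary) → 32 + 16 + 8 + 4 = 60 (decimal)
Convert thirty-eight (English words) → 38 (decimal)
Compute 60 × 38 = 2280
2280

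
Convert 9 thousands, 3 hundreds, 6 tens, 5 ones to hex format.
Convert 9 thousands, 3 hundreds, 6 tens, 5 ones (place-value notation) → 9×1000 + 3×100 + 6×10 + 5 = 9365 (decimal)
Convert 9365 (decimal) → 9365 = 2×4096 + 4×256 + 9×16 + 5 → 0x2495 (hexadecimal)
0x2495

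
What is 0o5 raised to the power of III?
Convert 0o5 (octal) → 5 (decimal)
Convert III (Roman numeral) → 1 + 1 + 1 = 3 (decimal)
Compute 5 ^ 3 = 125
125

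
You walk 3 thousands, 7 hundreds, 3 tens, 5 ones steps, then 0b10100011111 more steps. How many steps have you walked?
Convert 3 thousands, 7 hundreds, 3 tens, 5 ones (place-value notation) → 3×1000 + 7×100 + 3×10 + 5 = 3735 (decimal)
Convert 0b10100011111 (binary) → 1024 + 256 + 16 + 8 + 4 + 2 + 1 = 1311 (decimal)
Compute 3735 + 1311 = 5046
5046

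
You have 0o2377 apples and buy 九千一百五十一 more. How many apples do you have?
Convert 0o2377 (octal) → 2×512 + 3×64 + 7×8 + 7 = 1279 (decimal)
Convert 九千一百五十一 (Chinese numeral) → 9×1000 + 1×100 + 5×10 + 1 = 9151 (decimal)
Compute 1279 + 9151 = 10430
10430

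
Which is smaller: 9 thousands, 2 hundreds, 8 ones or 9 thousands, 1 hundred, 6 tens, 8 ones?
Convert 9 thousands, 2 hundreds, 8 ones (place-value notation) → 9×1000 + 2×100 + 8 = 9208 (decimal)
Convert 9 thousands, 1 hundred, 6 tens, 8 ones (place-value notation) → 9×1000 + 1×100 + 6×10 + 8 = 9168 (decimal)
Compare 9208 vs 9168: smaller = 9168
9168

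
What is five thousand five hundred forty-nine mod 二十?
Convert five thousand five hundred forty-nine (English words) → 5×1000 + 5×100 + 49 = 5549 (decimal)
Convert 二十 (Chinese numeral) → 2×10 = 20 (decimal)
Compute 5549 mod 20 = 9
9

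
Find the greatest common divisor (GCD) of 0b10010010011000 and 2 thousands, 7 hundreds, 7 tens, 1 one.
Convert 0b10010010011000 (binary) → 8192 + 1024 + 128 + 16 + 8 = 9368 (decimal)
Convert 2 thousands, 7 hundreds, 7 tens, 1 one (place-value notation) → 2×1000 + 7×100 + 7×10 + 1 = 2771 (decimal)
Compute gcd(9368, 2771) = 1
1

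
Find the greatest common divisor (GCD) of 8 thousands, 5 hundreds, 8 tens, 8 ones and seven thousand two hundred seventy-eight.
Convert 8 thousands, 5 hundreds, 8 tens, 8 ones (place-value notation) → 8×1000 + 5×100 + 8×10 + 8 = 8588 (decimal)
Convert seven thousand two hundred seventy-eight (English words) → 7×1000 + 2×100 + 78 = 7278 (decimal)
Compute gcd(8588, 7278) = 2
2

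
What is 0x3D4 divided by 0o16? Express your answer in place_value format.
Convert 0x3D4 (hexadecimal) → 3×256 + 13×16 + 4 = 980 (decimal)
Convert 0o16 (octal) → 1×8 + 6 = 14 (decimal)
Compute 980 ÷ 14 = 70
Convert 70 (decimal) → 70 = 7×10 → 7 tens (place-value notation)
7 tens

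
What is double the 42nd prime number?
The 42nd prime number = 181
Compute 181 × 2 = 362
362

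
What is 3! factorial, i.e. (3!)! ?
Convert 3! (factorial) → 6 (decimal)
Compute 6! = 720
720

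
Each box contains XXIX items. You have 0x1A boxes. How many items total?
Convert XXIX (Roman numeral) → 10 + 10 + 9 = 29 (decimal)
Convert 0x1A (hexadecimal) → 1×16 + 10 = 26 (decimal)
Compute 29 × 26 = 754
754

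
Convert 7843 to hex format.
Convert 7843 (decimal) → 7843 = 1×4096 + 14×256 + 10×16 + 3 → 0x1EA3 (hexadecimal)
0x1EA3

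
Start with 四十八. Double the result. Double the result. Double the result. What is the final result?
Convert 四十八 (Chinese numeral) → 4×10 + 8 = 48 (decimal)
Start: 48
48 × 2 = 96
96 × 2 = 192
192 × 2 = 384
384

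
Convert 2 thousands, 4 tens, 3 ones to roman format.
Convert 2 thousands, 4 tens, 3 ones (place-value notation) → 2×1000 + 4×10 + 3 = 2043 (decimal)
Convert 2043 (decimal) → 2043 = 1000 + 1000 + 40 + 1 + 1 + 1 → MMXLIII (Roman numeral)
MMXLIII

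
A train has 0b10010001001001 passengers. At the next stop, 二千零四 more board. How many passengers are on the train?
Convert 0b10010001001001 (binary) → 8192 + 1024 + 64 + 8 + 1 = 9289 (decimal)
Convert 二千零四 (Chinese numeral) → 2×1000 + 4 = 2004 (decimal)
Compute 9289 + 2004 = 11293
11293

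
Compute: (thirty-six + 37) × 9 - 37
Convert thirty-six (English words) → 36 (decimal)
Expression in decimal: (36 + 37) × 9 - 37
Parentheses first: 36 + 37 = 73
Multiply: 73 × 9 = 657
Subtract: 657 - 37 = 620
620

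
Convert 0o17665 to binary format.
Convert 0o17665 (octal) → 1×4096 + 7×512 + 6×64 + 6×8 + 5 = 8117 (decimal)
Convert 8117 (decimal) → 8117 = 4096 + 2048 + 1024 + 512 + 256 + 128 + 32 + 16 + 4 + 1 → 0b1111110110101 (binary)
0b1111110110101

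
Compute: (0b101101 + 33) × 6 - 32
Convert 0b101101 (binary) → 32 + 8 + 4 + 1 = 45 (decimal)
Expression in decimal: (45 + 33) × 6 - 32
Parentheses first: 45 + 33 = 78
Multiply: 78 × 6 = 468
Subtract: 468 - 32 = 436
436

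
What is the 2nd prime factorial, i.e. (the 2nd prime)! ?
Convert the 2nd prime (prime index) → 3 (decimal)
Compute 3! = 6
6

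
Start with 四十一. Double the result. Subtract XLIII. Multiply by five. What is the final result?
Convert 四十一 (Chinese numeral) → 4×10 + 1 = 41 (decimal)
Start: 41
41 × 2 = 82
Convert XLIII (Roman numeral) → 40 + 1 + 1 + 1 = 43 (decimal)
82 - 43 = 39
Convert five (English words) → 5 (decimal)
39 × 5 = 195
195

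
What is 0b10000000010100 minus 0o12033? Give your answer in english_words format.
Convert 0b10000000010100 (binary) → 8192 + 16 + 4 = 8212 (decimal)
Convert 0o12033 (octal) → 1×4096 + 2×512 + 3×8 + 3 = 5147 (decimal)
Compute 8212 - 5147 = 3065
Convert 3065 (decimal) → 3065 = 3×1000 + 65 → three thousand sixty-five (English words)
three thousand sixty-five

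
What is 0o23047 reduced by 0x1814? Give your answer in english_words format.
Convert 0o23047 (octal) → 2×4096 + 3×512 + 4×8 + 7 = 9767 (decimal)
Convert 0x1814 (hexadecimal) → 1×4096 + 8×256 + 1×16 + 4 = 6164 (decimal)
Compute 9767 - 6164 = 3603
Convert 3603 (decimal) → 3603 = 3×1000 + 6×100 + 3 → three thousand six hundred three (English words)
three thousand six hundred three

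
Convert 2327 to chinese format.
Convert 2327 (decimal) → 2327 = 2×1000 + 3×100 + 2×10 + 7 → 二千三百二十七 (Chinese numeral)
二千三百二十七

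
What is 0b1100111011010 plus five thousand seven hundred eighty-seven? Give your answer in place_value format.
Convert 0b1100111011010 (binary) → 4096 + 2048 + 256 + 128 + 64 + 16 + 8 + 2 = 6618 (decimal)
Convert five thousand seven hundred eighty-seven (English words) → 5×1000 + 7×100 + 87 = 5787 (decimal)
Compute 6618 + 5787 = 12405
Convert 12405 (decimal) → 12405 = 12×1000 + 4×100 + 5 → 12 thousands, 4 hundreds, 5 ones (place-value notation)
12 thousands, 4 hundreds, 5 ones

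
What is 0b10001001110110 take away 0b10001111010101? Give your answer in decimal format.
Convert 0b10001001110110 (binary) → 8192 + 512 + 64 + 32 + 16 + 4 + 2 = 8822 (decimal)
Convert 0b10001111010101 (binary) → 8192 + 512 + 256 + 128 + 64 + 16 + 4 + 1 = 9173 (decimal)
Compute 8822 - 9173 = -351
-351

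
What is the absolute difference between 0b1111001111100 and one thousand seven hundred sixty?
Convert 0b1111001111100 (binary) → 4096 + 2048 + 1024 + 512 + 64 + 32 + 16 + 8 + 4 = 7804 (decimal)
Convert one thousand seven hundred sixty (English words) → 1×1000 + 7×100 + 60 = 1760 (decimal)
Compute |7804 - 1760| = 6044
6044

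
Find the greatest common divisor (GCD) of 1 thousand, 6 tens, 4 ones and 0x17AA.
Convert 1 thousand, 6 tens, 4 ones (place-value notation) → 1×1000 + 6×10 + 4 = 1064 (decimal)
Convert 0x17AA (hexadecimal) → 1×4096 + 7×256 + 10×16 + 10 = 6058 (decimal)
Compute gcd(1064, 6058) = 2
2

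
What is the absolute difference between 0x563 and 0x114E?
Convert 0x563 (hexadecimal) → 5×256 + 6×16 + 3 = 1379 (decimal)
Convert 0x114E (hexadecimal) → 1×4096 + 1×256 + 4×16 + 14 = 4430 (decimal)
Compute |1379 - 4430| = 3051
3051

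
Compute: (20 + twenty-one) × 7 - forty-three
Convert twenty-one (English words) → 21 (decimal)
Convert forty-three (English words) → 43 (decimal)
Expression in decimal: (20 + 21) × 7 - 43
Parentheses first: 20 + 21 = 41
Multiply: 41 × 7 = 287
Subtract: 287 - 43 = 244
244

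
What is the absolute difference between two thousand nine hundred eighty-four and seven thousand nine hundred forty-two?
Convert two thousand nine hundred eighty-four (English words) → 2×1000 + 9×100 + 84 = 2984 (decimal)
Convert seven thousand nine hundred forty-two (English words) → 7×1000 + 9×100 + 42 = 7942 (decimal)
Compute |2984 - 7942| = 4958
4958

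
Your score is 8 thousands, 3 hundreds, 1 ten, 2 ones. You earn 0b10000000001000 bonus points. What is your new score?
Convert 8 thousands, 3 hundreds, 1 ten, 2 ones (place-value notation) → 8×1000 + 3×100 + 1×10 + 2 = 8312 (decimal)
Convert 0b10000000001000 (binary) → 8192 + 8 = 8200 (decimal)
Compute 8312 + 8200 = 16512
16512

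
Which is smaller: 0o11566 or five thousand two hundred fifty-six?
Convert 0o11566 (octal) → 1×4096 + 1×512 + 5×64 + 6×8 + 6 = 4982 (decimal)
Convert five thousand two hundred fifty-six (English words) → 5×1000 + 2×100 + 56 = 5256 (decimal)
Compare 4982 vs 5256: smaller = 4982
4982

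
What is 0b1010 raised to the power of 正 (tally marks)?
Convert 0b1010 (binary) → 8 + 2 = 10 (decimal)
Convert 正 (tally marks) → 5 (decimal)
Compute 10 ^ 5 = 100000
100000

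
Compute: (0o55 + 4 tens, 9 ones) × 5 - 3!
Convert 0o55 (octal) → 5×8 + 5 = 45 (decimal)
Convert 4 tens, 9 ones (place-value notation) → 4×10 + 9 = 49 (decimal)
Convert 3! (factorial) → 6 (decimal)
Expression in decimal: (45 + 49) × 5 - 6
Parentheses first: 45 + 49 = 94
Multiply: 94 × 5 = 470
Subtract: 470 - 6 = 464
464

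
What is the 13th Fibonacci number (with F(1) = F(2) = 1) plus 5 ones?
The 13th Fibonacci number (with F(1) = F(2) = 1): 1, 1, 2, 3, 5, 8, 13, 21, 34, 55, 89, 144, 233 → 233
Convert 5 ones (place-value notation) → 5 (decimal)
Compute 233 + 5 = 238
238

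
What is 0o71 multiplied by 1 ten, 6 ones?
Convert 0o71 (octal) → 7×8 + 1 = 57 (decimal)
Convert 1 ten, 6 ones (place-value notation) → 1×10 + 6 = 16 (decimal)
Compute 57 × 16 = 912
912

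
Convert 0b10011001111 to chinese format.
Convert 0b10011001111 (binary) → 1024 + 128 + 64 + 8 + 4 + 2 + 1 = 1231 (decimal)
Convert 1231 (decimal) → 1231 = 1×1000 + 2×100 + 3×10 + 1 → 一千二百三十一 (Chinese numeral)
一千二百三十一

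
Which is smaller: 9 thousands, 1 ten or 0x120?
Convert 9 thousands, 1 ten (place-value notation) → 9×1000 + 1×10 = 9010 (decimal)
Convert 0x120 (hexadecimal) → 1×256 + 2×16 = 288 (decimal)
Compare 9010 vs 288: smaller = 288
288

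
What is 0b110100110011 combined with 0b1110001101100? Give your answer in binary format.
Convert 0b110100110011 (binary) → 2048 + 1024 + 256 + 32 + 16 + 2 + 1 = 3379 (decimal)
Convert 0b1110001101100 (binary) → 4096 + 2048 + 1024 + 64 + 32 + 8 + 4 = 7276 (decimal)
Compute 3379 + 7276 = 10655
Convert 10655 (decimal) → 10655 = 8192 + 2048 + 256 + 128 + 16 + 8 + 4 + 2 + 1 → 0b10100110011111 (binary)
0b10100110011111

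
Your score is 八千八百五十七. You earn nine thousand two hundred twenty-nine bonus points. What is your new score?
Convert 八千八百五十七 (Chinese numeral) → 8×1000 + 8×100 + 5×10 + 7 = 8857 (decimal)
Convert nine thousand two hundred twenty-nine (English words) → 9×1000 + 2×100 + 29 = 9229 (decimal)
Compute 8857 + 9229 = 18086
18086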